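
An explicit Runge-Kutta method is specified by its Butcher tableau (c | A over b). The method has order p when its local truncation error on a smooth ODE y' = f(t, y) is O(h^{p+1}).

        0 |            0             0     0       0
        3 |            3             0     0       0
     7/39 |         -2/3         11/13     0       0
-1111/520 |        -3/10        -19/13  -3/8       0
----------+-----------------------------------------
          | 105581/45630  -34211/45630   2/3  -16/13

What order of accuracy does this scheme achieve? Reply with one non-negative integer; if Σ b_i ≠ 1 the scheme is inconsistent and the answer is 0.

2

b = (105581/45630, -34211/45630, 2/3, -16/13)
c = (0, 3, 7/39, -1111/520)
Ac = (0, 0, 33/13, -463/104)
Σ b_i: 105581/45630·1 + (-34211/45630)·1 + 2/3·1 + (-16/13)·1 = 1 ✓
b·c: (-34211/45630)·3 + 2/3·7/39 + (-16/13)·(-1111/520) = 1/2 ✓
b·c²: (-34211/45630)·9 + 2/3·49/1521 + (-16/13)·1234321/270400 = -73226137/5931900 ≠ 1/3 ⇒ order 2.
b·Ac: 2/3·33/13 + (-16/13)·(-463/104) = 1212/169 ≠ 1/6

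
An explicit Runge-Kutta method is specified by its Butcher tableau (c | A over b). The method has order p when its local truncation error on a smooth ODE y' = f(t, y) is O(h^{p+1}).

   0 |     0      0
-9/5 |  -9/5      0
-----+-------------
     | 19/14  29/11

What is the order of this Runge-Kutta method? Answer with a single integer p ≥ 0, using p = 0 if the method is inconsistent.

0

b = (19/14, 29/11)
c = (0, -9/5)
Σ b_i: 19/14·1 + 29/11·1 = 615/154 ≠ 1 ⇒ order 0.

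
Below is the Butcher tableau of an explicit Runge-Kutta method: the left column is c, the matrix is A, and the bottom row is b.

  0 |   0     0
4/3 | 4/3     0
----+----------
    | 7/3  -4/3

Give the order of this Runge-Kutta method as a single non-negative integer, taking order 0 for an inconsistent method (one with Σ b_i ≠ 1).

1

b = (7/3, -4/3)
c = (0, 4/3)
Σ b_i: 7/3·1 + (-4/3)·1 = 1 ✓
b·c: (-4/3)·4/3 = -16/9 ≠ 1/2 ⇒ order 1.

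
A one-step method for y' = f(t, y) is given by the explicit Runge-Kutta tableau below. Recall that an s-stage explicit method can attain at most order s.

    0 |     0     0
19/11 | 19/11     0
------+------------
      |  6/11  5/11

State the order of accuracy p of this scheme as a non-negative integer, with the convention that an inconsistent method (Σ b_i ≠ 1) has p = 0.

b = (6/11, 5/11)
c = (0, 19/11)
Σ b_i: 6/11·1 + 5/11·1 = 1 ✓
b·c: 5/11·19/11 = 95/121 ≠ 1/2 ⇒ order 1.

1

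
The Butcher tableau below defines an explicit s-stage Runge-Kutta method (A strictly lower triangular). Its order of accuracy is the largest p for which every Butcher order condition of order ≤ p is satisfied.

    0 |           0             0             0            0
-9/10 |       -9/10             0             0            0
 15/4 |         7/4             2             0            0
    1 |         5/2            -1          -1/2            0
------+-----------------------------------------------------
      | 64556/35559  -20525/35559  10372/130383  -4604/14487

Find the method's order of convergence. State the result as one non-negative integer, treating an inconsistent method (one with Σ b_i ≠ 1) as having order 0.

3

b = (64556/35559, -20525/35559, 10372/130383, -4604/14487)
c = (0, -9/10, 15/4, 1)
Ac = (0, 0, -9/5, -39/40)
Σ b_i: 64556/35559·1 + (-20525/35559)·1 + 10372/130383·1 + (-4604/14487)·1 = 1 ✓
b·c: (-20525/35559)·(-9/10) + 10372/130383·15/4 + (-4604/14487)·1 = 1/2 ✓
b·c²: (-20525/35559)·81/100 + 10372/130383·225/16 + (-4604/14487)·1 = 1/3 ✓
b·Ac: 10372/130383·(-9/5) + (-4604/14487)·(-39/40) = 1/6 ✓
b·c³: (-20525/35559)·(-729/1000) + 10372/130383·3375/64 + (-4604/14487)·1 = 452839/105360 ≠ 1/4 ⇒ order 3.
b·(c∘Ac): 10372/130383·(-27/4) + (-4604/14487)·(-39/40) = -997/4390 ≠ 1/8
b·Ac²: 10372/130383·81/50 + (-4604/14487)·(-6273/800) = 506241/193160 ≠ 1/12
b·A²c: (-4604/14487)·9/10 = -6906/24145 ≠ 1/24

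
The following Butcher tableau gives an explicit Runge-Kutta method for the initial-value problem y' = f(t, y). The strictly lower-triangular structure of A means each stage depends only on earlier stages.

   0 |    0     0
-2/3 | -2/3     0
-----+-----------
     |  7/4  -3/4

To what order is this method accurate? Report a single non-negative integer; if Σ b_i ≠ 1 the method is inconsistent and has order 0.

b = (7/4, -3/4)
c = (0, -2/3)
Σ b_i: 7/4·1 + (-3/4)·1 = 1 ✓
b·c: (-3/4)·(-2/3) = 1/2 ✓; 2 stages ⇒ order 2.

2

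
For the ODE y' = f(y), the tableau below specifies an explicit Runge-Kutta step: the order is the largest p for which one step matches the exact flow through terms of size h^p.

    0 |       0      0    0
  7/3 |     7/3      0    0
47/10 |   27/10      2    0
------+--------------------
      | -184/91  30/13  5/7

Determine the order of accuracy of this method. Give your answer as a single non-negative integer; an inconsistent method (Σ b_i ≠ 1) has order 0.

1

b = (-184/91, 30/13, 5/7)
c = (0, 7/3, 47/10)
Ac = (0, 0, 14/3)
Σ b_i: (-184/91)·1 + 30/13·1 + 5/7·1 = 1 ✓
b·c: 30/13·7/3 + 5/7·47/10 = 1591/182 ≠ 1/2 ⇒ order 1.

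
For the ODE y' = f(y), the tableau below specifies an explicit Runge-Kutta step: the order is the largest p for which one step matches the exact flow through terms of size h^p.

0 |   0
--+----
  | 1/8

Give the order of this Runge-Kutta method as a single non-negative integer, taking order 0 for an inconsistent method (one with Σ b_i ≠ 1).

b = (1/8)
c = (0)
Σ b_i: 1/8·1 = 1/8 ≠ 1 ⇒ order 0.

0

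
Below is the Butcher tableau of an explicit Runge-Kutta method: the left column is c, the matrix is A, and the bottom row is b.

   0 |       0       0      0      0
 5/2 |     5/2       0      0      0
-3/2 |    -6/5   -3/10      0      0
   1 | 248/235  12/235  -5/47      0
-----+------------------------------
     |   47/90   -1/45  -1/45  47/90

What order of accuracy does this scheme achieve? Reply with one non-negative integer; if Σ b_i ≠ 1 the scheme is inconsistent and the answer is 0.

b = (47/90, -1/45, -1/45, 47/90)
c = (0, 5/2, -3/2, 1)
Ac = (0, 0, -3/4, 27/94)
Σ b_i: 47/90·1 + (-1/45)·1 + (-1/45)·1 + 47/90·1 = 1 ✓
b·c: (-1/45)·5/2 + (-1/45)·(-3/2) + 47/90·1 = 1/2 ✓
b·c²: (-1/45)·25/4 + (-1/45)·9/4 + 47/90·1 = 1/3 ✓
b·Ac: (-1/45)·(-3/4) + 47/90·27/94 = 1/6 ✓
b·c³: (-1/45)·125/8 + (-1/45)·(-27/8) + 47/90·1 = 1/4 ✓
b·(c∘Ac): (-1/45)·9/8 + 47/90·27/94 = 1/8 ✓
b·Ac²: (-1/45)·(-15/8) + 47/90·15/188 = 1/12 ✓
b·A²c: 47/90·15/188 = 1/24 ✓; 4 stages ⇒ order 4.

4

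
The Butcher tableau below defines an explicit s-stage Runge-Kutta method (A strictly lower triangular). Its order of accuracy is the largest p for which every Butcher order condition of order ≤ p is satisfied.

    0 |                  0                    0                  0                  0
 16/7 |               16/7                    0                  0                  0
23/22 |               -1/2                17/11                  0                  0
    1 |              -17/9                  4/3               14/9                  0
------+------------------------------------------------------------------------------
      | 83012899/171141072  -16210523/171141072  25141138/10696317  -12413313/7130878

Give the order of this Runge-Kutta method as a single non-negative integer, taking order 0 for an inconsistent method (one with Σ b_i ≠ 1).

3

b = (83012899/171141072, -16210523/171141072, 25141138/10696317, -12413313/7130878)
c = (0, 16/7, 23/22, 1)
Ac = (0, 0, 272/77, 3239/693)
Σ b_i: 83012899/171141072·1 + (-16210523/171141072)·1 + 25141138/10696317·1 + (-12413313/7130878)·1 = 1 ✓
b·c: (-16210523/171141072)·16/7 + 25141138/10696317·23/22 + (-12413313/7130878)·1 = 1/2 ✓
b·c²: (-16210523/171141072)·256/49 + 25141138/10696317·529/484 + (-12413313/7130878)·1 = 1/3 ✓
b·Ac: 25141138/10696317·272/77 + (-12413313/7130878)·3239/693 = 1/6 ✓
b·c³: (-16210523/171141072)·4096/343 + 25141138/10696317·12167/10648 + (-12413313/7130878)·1 = -29203033/156879316 ≠ 1/4 ⇒ order 3.
b·(c∘Ac): 25141138/10696317·3128/847 + (-12413313/7130878)·3239/693 = 81473689/149748438 ≠ 1/8
b·Ac²: 25141138/10696317·4352/539 + (-12413313/7130878)·924871/106722 = 12822361439/3294465636 ≠ 1/12
b·A²c: (-12413313/7130878)·544/99 = -34105264/3565439 ≠ 1/24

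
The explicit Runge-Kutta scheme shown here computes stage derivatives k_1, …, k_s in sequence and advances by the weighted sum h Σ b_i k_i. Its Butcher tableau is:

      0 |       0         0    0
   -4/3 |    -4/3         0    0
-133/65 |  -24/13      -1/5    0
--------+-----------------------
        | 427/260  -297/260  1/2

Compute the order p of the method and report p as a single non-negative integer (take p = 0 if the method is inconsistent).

b = (427/260, -297/260, 1/2)
c = (0, -4/3, -133/65)
Ac = (0, 0, 4/15)
Σ b_i: 427/260·1 + (-297/260)·1 + 1/2·1 = 1 ✓
b·c: (-297/260)·(-4/3) + 1/2·(-133/65) = 1/2 ✓
b·c²: (-297/260)·16/9 + 1/2·17689/4225 = 529/8450 ≠ 1/3 ⇒ order 2.
b·Ac: 1/2·4/15 = 2/15 ≠ 1/6

2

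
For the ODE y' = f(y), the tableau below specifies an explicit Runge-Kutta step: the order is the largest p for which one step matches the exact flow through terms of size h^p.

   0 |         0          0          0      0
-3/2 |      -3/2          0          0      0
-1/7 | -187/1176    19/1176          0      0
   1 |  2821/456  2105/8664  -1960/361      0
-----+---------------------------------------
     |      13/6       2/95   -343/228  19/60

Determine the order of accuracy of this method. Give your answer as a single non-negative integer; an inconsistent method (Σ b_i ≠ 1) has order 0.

b = (13/6, 2/95, -343/228, 19/60)
c = (0, -3/2, -1/7, 1)
Ac = (0, 0, -19/784, 125/304)
Σ b_i: 13/6·1 + 2/95·1 + (-343/228)·1 + 19/60·1 = 1 ✓
b·c: 2/95·(-3/2) + (-343/228)·(-1/7) + 19/60·1 = 1/2 ✓
b·c²: 2/95·9/4 + (-343/228)·1/49 + 19/60·1 = 1/3 ✓
b·Ac: (-343/228)·(-19/784) + 19/60·125/304 = 1/6 ✓
b·c³: 2/95·(-27/8) + (-343/228)·(-1/343) + 19/60·1 = 1/4 ✓
b·(c∘Ac): (-343/228)·19/5488 + 19/60·125/304 = 1/8 ✓
b·Ac²: (-343/228)·57/1568 + 19/60·265/608 = 1/12 ✓
b·A²c: 19/60·5/38 = 1/24 ✓; 4 stages ⇒ order 4.

4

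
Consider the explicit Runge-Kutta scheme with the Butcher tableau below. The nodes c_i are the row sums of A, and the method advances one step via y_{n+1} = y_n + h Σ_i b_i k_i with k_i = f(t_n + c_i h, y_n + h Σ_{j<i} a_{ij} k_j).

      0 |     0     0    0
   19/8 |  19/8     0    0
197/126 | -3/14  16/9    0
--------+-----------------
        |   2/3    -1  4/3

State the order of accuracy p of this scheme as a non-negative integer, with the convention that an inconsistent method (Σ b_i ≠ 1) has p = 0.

1

b = (2/3, -1, 4/3)
c = (0, 19/8, 197/126)
Ac = (0, 0, 38/9)
Σ b_i: 2/3·1 + (-1)·1 + 4/3·1 = 1 ✓
b·c: (-1)·19/8 + 4/3·197/126 = -439/1512 ≠ 1/2 ⇒ order 1.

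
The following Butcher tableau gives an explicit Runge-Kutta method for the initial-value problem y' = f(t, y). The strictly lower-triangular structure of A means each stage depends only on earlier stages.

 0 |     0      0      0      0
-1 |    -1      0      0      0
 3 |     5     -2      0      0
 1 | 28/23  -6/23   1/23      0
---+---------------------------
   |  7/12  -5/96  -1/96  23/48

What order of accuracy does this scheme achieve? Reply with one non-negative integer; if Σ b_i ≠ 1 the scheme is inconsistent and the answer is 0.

b = (7/12, -5/96, -1/96, 23/48)
c = (0, -1, 3, 1)
Ac = (0, 0, 2, 9/23)
Σ b_i: 7/12·1 + (-5/96)·1 + (-1/96)·1 + 23/48·1 = 1 ✓
b·c: (-5/96)·(-1) + (-1/96)·3 + 23/48·1 = 1/2 ✓
b·c²: (-5/96)·1 + (-1/96)·9 + 23/48·1 = 1/3 ✓
b·Ac: (-1/96)·2 + 23/48·9/23 = 1/6 ✓
b·c³: (-5/96)·(-1) + (-1/96)·27 + 23/48·1 = 1/4 ✓
b·(c∘Ac): (-1/96)·6 + 23/48·9/23 = 1/8 ✓
b·Ac²: (-1/96)·(-2) + 23/48·3/23 = 1/12 ✓
b·A²c: 23/48·2/23 = 1/24 ✓; 4 stages ⇒ order 4.

4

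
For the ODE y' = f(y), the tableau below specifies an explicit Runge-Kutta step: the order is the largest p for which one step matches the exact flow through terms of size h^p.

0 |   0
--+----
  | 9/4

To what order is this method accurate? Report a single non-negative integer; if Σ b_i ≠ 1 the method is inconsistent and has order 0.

0

b = (9/4)
c = (0)
Σ b_i: 9/4·1 = 9/4 ≠ 1 ⇒ order 0.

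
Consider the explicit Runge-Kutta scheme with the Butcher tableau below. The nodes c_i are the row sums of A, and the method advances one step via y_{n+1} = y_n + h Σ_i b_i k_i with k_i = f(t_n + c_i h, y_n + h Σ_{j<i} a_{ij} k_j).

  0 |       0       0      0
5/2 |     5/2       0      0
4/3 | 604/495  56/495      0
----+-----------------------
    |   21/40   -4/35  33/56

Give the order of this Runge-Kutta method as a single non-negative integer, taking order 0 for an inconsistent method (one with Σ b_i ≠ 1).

3

b = (21/40, -4/35, 33/56)
c = (0, 5/2, 4/3)
Ac = (0, 0, 28/99)
Σ b_i: 21/40·1 + (-4/35)·1 + 33/56·1 = 1 ✓
b·c: (-4/35)·5/2 + 33/56·4/3 = 1/2 ✓
b·c²: (-4/35)·25/4 + 33/56·16/9 = 1/3 ✓
b·Ac: 33/56·28/99 = 1/6 ✓; 3 stages ⇒ order 3.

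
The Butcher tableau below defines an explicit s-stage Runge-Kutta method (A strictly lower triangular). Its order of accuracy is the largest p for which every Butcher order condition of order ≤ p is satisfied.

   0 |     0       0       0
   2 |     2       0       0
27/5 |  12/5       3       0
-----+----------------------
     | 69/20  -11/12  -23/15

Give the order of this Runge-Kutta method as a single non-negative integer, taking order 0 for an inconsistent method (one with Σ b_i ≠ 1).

1

b = (69/20, -11/12, -23/15)
c = (0, 2, 27/5)
Ac = (0, 0, 6)
Σ b_i: 69/20·1 + (-11/12)·1 + (-23/15)·1 = 1 ✓
b·c: (-11/12)·2 + (-23/15)·27/5 = -1517/150 ≠ 1/2 ⇒ order 1.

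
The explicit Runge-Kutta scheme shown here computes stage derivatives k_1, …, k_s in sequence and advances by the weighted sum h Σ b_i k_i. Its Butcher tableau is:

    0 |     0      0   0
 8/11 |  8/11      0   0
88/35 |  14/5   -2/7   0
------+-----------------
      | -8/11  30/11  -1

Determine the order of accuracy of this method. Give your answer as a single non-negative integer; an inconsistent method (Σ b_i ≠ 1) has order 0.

b = (-8/11, 30/11, -1)
c = (0, 8/11, 88/35)
Ac = (0, 0, -16/77)
Σ b_i: (-8/11)·1 + 30/11·1 + (-1)·1 = 1 ✓
b·c: 30/11·8/11 + (-1)·88/35 = -2248/4235 ≠ 1/2 ⇒ order 1.

1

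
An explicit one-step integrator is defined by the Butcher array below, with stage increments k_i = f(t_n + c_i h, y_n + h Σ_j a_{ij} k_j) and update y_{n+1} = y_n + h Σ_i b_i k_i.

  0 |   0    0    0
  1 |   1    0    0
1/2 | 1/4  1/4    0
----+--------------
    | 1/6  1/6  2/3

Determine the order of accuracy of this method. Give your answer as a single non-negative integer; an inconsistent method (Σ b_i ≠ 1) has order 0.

b = (1/6, 1/6, 2/3)
c = (0, 1, 1/2)
Ac = (0, 0, 1/4)
Σ b_i: 1/6·1 + 1/6·1 + 2/3·1 = 1 ✓
b·c: 1/6·1 + 2/3·1/2 = 1/2 ✓
b·c²: 1/6·1 + 2/3·1/4 = 1/3 ✓
b·Ac: 2/3·1/4 = 1/6 ✓; 3 stages ⇒ order 3.

3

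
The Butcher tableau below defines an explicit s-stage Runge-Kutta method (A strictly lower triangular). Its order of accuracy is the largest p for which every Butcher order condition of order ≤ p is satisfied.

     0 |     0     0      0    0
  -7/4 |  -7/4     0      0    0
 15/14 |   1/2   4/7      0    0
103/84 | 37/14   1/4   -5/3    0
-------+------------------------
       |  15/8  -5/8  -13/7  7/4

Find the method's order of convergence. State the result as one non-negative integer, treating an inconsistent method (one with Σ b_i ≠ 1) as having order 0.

b = (15/8, -5/8, -13/7, 7/4)
c = (0, -7/4, 15/14, 103/84)
Ac = (0, 0, -1, -249/112)
Σ b_i: 15/8·1 + (-5/8)·1 + (-13/7)·1 + 7/4·1 = 8/7 ≠ 1 ⇒ order 0.

0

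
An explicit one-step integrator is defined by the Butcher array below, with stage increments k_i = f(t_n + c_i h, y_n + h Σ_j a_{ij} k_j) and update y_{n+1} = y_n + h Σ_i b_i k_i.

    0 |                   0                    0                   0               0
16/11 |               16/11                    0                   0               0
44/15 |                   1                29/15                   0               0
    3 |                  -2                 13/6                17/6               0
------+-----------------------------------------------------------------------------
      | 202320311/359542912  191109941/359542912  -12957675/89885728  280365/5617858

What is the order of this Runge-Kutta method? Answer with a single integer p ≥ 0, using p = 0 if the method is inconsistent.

3

b = (202320311/359542912, 191109941/359542912, -12957675/89885728, 280365/5617858)
c = (0, 16/11, 44/15, 3)
Ac = (0, 0, 464/165, 5674/495)
Σ b_i: 202320311/359542912·1 + 191109941/359542912·1 + (-12957675/89885728)·1 + 280365/5617858·1 = 1 ✓
b·c: 191109941/359542912·16/11 + (-12957675/89885728)·44/15 + 280365/5617858·3 = 1/2 ✓
b·c²: 191109941/359542912·256/121 + (-12957675/89885728)·1936/225 + 280365/5617858·9 = 1/3 ✓
b·Ac: (-12957675/89885728)·464/165 + 280365/5617858·5674/495 = 1/6 ✓
b·c³: 191109941/359542912·4096/1331 + (-12957675/89885728)·85184/3375 + 280365/5617858·27 = -1822233011/2780839710 ≠ 1/4 ⇒ order 3.
b·(c∘Ac): (-12957675/89885728)·1856/225 + 280365/5617858·5674/165 = 48852479/92694657 ≠ 1/8
b·Ac²: (-12957675/89885728)·7424/1815 + 280365/5617858·2365576/81675 = 1189904428/1390419855 ≠ 1/12
b·A²c: 280365/5617858·3944/495 = 36858652/92694657 ≠ 1/24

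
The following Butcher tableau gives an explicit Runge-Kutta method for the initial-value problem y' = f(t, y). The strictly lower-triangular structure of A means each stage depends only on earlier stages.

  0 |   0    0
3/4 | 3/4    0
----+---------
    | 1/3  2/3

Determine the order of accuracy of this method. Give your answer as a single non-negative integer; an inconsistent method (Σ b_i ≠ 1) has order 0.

b = (1/3, 2/3)
c = (0, 3/4)
Σ b_i: 1/3·1 + 2/3·1 = 1 ✓
b·c: 2/3·3/4 = 1/2 ✓; 2 stages ⇒ order 2.

2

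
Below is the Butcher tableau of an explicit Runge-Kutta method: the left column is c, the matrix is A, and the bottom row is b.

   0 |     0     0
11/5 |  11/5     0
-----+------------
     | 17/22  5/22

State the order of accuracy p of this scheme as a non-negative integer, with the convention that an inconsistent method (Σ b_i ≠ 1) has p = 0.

2

b = (17/22, 5/22)
c = (0, 11/5)
Σ b_i: 17/22·1 + 5/22·1 = 1 ✓
b·c: 5/22·11/5 = 1/2 ✓; 2 stages ⇒ order 2.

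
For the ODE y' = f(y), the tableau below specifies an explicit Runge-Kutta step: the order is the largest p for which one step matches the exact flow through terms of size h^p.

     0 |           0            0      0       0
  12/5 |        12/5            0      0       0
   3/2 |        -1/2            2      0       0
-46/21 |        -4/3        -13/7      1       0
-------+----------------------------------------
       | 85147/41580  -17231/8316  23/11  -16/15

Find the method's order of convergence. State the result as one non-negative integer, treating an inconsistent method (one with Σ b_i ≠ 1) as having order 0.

b = (85147/41580, -17231/8316, 23/11, -16/15)
c = (0, 12/5, 3/2, -46/21)
Ac = (0, 0, 24/5, -207/70)
Σ b_i: 85147/41580·1 + (-17231/8316)·1 + 23/11·1 + (-16/15)·1 = 1 ✓
b·c: (-17231/8316)·12/5 + 23/11·3/2 + (-16/15)·(-46/21) = 1/2 ✓
b·c²: (-17231/8316)·144/25 + 23/11·9/4 + (-16/15)·2116/441 = -17970643/1455300 ≠ 1/3 ⇒ order 2.
b·Ac: 23/11·24/5 + (-16/15)·(-207/70) = 25392/1925 ≠ 1/6

2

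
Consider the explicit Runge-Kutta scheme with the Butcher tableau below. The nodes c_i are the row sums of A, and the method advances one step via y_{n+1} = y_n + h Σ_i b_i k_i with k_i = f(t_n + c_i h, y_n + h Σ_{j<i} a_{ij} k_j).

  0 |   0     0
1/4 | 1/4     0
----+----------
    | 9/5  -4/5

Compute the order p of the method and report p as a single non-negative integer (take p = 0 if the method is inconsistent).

b = (9/5, -4/5)
c = (0, 1/4)
Σ b_i: 9/5·1 + (-4/5)·1 = 1 ✓
b·c: (-4/5)·1/4 = -1/5 ≠ 1/2 ⇒ order 1.

1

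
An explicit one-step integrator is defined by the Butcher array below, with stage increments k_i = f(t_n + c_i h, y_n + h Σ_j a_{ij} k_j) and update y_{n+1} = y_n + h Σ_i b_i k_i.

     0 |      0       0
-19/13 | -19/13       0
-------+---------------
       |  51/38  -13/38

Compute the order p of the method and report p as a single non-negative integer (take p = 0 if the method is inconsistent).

2

b = (51/38, -13/38)
c = (0, -19/13)
Σ b_i: 51/38·1 + (-13/38)·1 = 1 ✓
b·c: (-13/38)·(-19/13) = 1/2 ✓; 2 stages ⇒ order 2.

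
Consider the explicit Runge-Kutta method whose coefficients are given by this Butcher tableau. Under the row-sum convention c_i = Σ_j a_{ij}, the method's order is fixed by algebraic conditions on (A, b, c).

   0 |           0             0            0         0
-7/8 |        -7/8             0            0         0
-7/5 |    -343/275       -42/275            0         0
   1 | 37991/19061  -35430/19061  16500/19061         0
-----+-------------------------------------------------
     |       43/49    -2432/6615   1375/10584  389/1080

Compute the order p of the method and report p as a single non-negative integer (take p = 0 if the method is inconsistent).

b = (43/49, -2432/6615, 1375/10584, 389/1080)
c = (0, -7/8, -7/5, 1)
Ac = (0, 0, 147/1100, 645/1556)
Σ b_i: 43/49·1 + (-2432/6615)·1 + 1375/10584·1 + 389/1080·1 = 1 ✓
b·c: (-2432/6615)·(-7/8) + 1375/10584·(-7/5) + 389/1080·1 = 1/2 ✓
b·c²: (-2432/6615)·49/64 + 1375/10584·49/25 + 389/1080·1 = 1/3 ✓
b·Ac: 1375/10584·147/1100 + 389/1080·645/1556 = 1/6 ✓
b·c³: (-2432/6615)·(-343/512) + 1375/10584·(-343/125) + 389/1080·1 = 1/4 ✓
b·(c∘Ac): 1375/10584·(-1029/5500) + 389/1080·645/1556 = 1/8 ✓
b·Ac²: 1375/10584·(-1029/8800) + 389/1080·3405/12448 = 1/12 ✓
b·A²c: 389/1080·45/389 = 1/24 ✓; 4 stages ⇒ order 4.

4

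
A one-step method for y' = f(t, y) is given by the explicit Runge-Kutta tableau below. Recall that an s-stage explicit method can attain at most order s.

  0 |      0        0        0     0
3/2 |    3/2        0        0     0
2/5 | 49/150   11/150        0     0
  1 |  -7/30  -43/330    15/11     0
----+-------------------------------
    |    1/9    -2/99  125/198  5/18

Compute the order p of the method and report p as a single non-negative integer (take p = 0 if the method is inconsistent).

4

b = (1/9, -2/99, 125/198, 5/18)
c = (0, 3/2, 2/5, 1)
Ac = (0, 0, 11/100, 7/20)
Σ b_i: 1/9·1 + (-2/99)·1 + 125/198·1 + 5/18·1 = 1 ✓
b·c: (-2/99)·3/2 + 125/198·2/5 + 5/18·1 = 1/2 ✓
b·c²: (-2/99)·9/4 + 125/198·4/25 + 5/18·1 = 1/3 ✓
b·Ac: 125/198·11/100 + 5/18·7/20 = 1/6 ✓
b·c³: (-2/99)·27/8 + 125/198·8/125 + 5/18·1 = 1/4 ✓
b·(c∘Ac): 125/198·11/250 + 5/18·7/20 = 1/8 ✓
b·Ac²: 125/198·33/200 + 5/18·(-3/40) = 1/12 ✓
b·A²c: 5/18·3/20 = 1/24 ✓; 4 stages ⇒ order 4.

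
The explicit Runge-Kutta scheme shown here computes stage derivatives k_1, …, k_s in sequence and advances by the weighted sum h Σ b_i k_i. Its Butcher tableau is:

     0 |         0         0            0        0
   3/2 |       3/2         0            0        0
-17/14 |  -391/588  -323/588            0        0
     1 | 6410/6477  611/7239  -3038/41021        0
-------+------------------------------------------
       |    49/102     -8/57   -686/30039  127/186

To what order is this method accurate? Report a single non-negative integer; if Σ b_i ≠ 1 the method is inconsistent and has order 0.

4

b = (49/102, -8/57, -686/30039, 127/186)
c = (0, 3/2, -17/14, 1)
Ac = (0, 0, -323/392, 55/254)
Σ b_i: 49/102·1 + (-8/57)·1 + (-686/30039)·1 + 127/186·1 = 1 ✓
b·c: (-8/57)·3/2 + (-686/30039)·(-17/14) + 127/186·1 = 1/2 ✓
b·c²: (-8/57)·9/4 + (-686/30039)·289/196 + 127/186·1 = 1/3 ✓
b·Ac: (-686/30039)·(-323/392) + 127/186·55/254 = 1/6 ✓
b·c³: (-8/57)·27/8 + (-686/30039)·(-4913/2744) + 127/186·1 = 1/4 ✓
b·(c∘Ac): (-686/30039)·5491/5488 + 127/186·55/254 = 1/8 ✓
b·Ac²: (-686/30039)·(-969/784) + 127/186·41/508 = 1/12 ✓
b·A²c: 127/186·31/508 = 1/24 ✓; 4 stages ⇒ order 4.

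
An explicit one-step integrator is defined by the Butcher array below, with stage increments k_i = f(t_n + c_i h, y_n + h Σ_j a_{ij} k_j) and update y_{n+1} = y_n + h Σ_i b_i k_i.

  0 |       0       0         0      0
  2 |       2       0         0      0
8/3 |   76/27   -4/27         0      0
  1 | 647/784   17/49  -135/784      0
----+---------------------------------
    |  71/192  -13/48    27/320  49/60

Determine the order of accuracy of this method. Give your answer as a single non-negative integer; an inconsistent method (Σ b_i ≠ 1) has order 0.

b = (71/192, -13/48, 27/320, 49/60)
c = (0, 2, 8/3, 1)
Ac = (0, 0, -8/27, 23/98)
Σ b_i: 71/192·1 + (-13/48)·1 + 27/320·1 + 49/60·1 = 1 ✓
b·c: (-13/48)·2 + 27/320·8/3 + 49/60·1 = 1/2 ✓
b·c²: (-13/48)·4 + 27/320·64/9 + 49/60·1 = 1/3 ✓
b·Ac: 27/320·(-8/27) + 49/60·23/98 = 1/6 ✓
b·c³: (-13/48)·8 + 27/320·512/27 + 49/60·1 = 1/4 ✓
b·(c∘Ac): 27/320·(-64/81) + 49/60·23/98 = 1/8 ✓
b·Ac²: 27/320·(-16/27) + 49/60·8/49 = 1/12 ✓
b·A²c: 49/60·5/98 = 1/24 ✓; 4 stages ⇒ order 4.

4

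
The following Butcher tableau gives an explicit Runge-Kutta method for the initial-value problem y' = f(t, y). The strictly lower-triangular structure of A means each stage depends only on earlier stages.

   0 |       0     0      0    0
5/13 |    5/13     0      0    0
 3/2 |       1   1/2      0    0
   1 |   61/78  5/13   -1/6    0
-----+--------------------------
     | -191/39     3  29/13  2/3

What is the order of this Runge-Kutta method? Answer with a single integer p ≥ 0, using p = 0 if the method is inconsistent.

1

b = (-191/39, 3, 29/13, 2/3)
c = (0, 5/13, 3/2, 1)
Ac = (0, 0, 5/26, -69/676)
Σ b_i: (-191/39)·1 + 3·1 + 29/13·1 + 2/3·1 = 1 ✓
b·c: 3·5/13 + 29/13·3/2 + 2/3·1 = 31/6 ≠ 1/2 ⇒ order 1.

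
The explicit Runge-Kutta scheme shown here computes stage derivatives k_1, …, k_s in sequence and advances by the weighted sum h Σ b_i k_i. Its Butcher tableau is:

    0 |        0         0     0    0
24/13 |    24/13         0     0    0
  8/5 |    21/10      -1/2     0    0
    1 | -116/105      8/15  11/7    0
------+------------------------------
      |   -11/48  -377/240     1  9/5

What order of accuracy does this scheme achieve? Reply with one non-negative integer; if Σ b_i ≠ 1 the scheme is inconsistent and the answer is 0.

b = (-11/48, -377/240, 1, 9/5)
c = (0, 24/13, 8/5, 1)
Ac = (0, 0, -12/13, 1592/455)
Σ b_i: (-11/48)·1 + (-377/240)·1 + 1·1 + 9/5·1 = 1 ✓
b·c: (-377/240)·24/13 + 1·8/5 + 9/5·1 = 1/2 ✓
b·c²: (-377/240)·576/169 + 1·64/25 + 9/5·1 = -323/325 ≠ 1/3 ⇒ order 2.
b·Ac: 1·(-12/13) + 9/5·1592/455 = 12228/2275 ≠ 1/6

2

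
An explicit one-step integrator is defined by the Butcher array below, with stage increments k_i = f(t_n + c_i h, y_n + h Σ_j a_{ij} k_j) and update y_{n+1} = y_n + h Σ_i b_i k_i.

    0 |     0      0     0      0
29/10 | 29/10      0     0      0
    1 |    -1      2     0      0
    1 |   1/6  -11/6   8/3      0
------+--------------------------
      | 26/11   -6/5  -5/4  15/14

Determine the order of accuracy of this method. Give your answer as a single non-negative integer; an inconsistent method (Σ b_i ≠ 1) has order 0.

0

b = (26/11, -6/5, -5/4, 15/14)
c = (0, 29/10, 1, 1)
Ac = (0, 0, 29/5, -53/20)
Σ b_i: 26/11·1 + (-6/5)·1 + (-5/4)·1 + 15/14·1 = 1517/1540 ≠ 1 ⇒ order 0.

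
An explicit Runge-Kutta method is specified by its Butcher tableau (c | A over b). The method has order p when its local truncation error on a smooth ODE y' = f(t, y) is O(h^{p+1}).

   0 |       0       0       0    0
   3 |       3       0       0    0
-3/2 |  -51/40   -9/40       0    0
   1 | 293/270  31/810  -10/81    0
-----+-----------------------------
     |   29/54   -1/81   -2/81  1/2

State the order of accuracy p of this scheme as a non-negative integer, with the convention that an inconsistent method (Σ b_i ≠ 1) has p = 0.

4

b = (29/54, -1/81, -2/81, 1/2)
c = (0, 3, -3/2, 1)
Ac = (0, 0, -27/40, 3/10)
Σ b_i: 29/54·1 + (-1/81)·1 + (-2/81)·1 + 1/2·1 = 1 ✓
b·c: (-1/81)·3 + (-2/81)·(-3/2) + 1/2·1 = 1/2 ✓
b·c²: (-1/81)·9 + (-2/81)·9/4 + 1/2·1 = 1/3 ✓
b·Ac: (-2/81)·(-27/40) + 1/2·3/10 = 1/6 ✓
b·c³: (-1/81)·27 + (-2/81)·(-27/8) + 1/2·1 = 1/4 ✓
b·(c∘Ac): (-2/81)·81/80 + 1/2·3/10 = 1/8 ✓
b·Ac²: (-2/81)·(-81/40) + 1/2·1/15 = 1/12 ✓
b·A²c: 1/2·1/12 = 1/24 ✓; 4 stages ⇒ order 4.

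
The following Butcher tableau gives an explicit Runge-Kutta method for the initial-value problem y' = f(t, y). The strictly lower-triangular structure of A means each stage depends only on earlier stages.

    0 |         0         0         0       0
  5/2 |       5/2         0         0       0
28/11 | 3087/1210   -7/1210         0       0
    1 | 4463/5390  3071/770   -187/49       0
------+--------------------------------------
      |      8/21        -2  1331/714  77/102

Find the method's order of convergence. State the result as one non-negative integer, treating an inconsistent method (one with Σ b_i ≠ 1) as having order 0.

4

b = (8/21, -2, 1331/714, 77/102)
c = (0, 5/2, 28/11, 1)
Ac = (0, 0, -7/484, 79/308)
Σ b_i: 8/21·1 + (-2)·1 + 1331/714·1 + 77/102·1 = 1 ✓
b·c: (-2)·5/2 + 1331/714·28/11 + 77/102·1 = 1/2 ✓
b·c²: (-2)·25/4 + 1331/714·784/121 + 77/102·1 = 1/3 ✓
b·Ac: 1331/714·(-7/484) + 77/102·79/308 = 1/6 ✓
b·c³: (-2)·125/8 + 1331/714·21952/1331 + 77/102·1 = 1/4 ✓
b·(c∘Ac): 1331/714·(-49/1331) + 77/102·79/308 = 1/8 ✓
b·Ac²: 1331/714·(-35/968) + 77/102·123/616 = 1/12 ✓
b·A²c: 77/102·17/308 = 1/24 ✓; 4 stages ⇒ order 4.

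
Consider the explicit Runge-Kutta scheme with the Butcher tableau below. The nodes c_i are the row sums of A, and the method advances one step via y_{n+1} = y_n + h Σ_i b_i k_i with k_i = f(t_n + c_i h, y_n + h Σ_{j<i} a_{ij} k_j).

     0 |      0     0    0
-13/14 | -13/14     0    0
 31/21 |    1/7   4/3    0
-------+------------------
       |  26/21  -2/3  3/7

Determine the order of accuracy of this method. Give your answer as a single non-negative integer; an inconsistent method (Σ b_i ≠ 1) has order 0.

b = (26/21, -2/3, 3/7)
c = (0, -13/14, 31/21)
Ac = (0, 0, -26/21)
Σ b_i: 26/21·1 + (-2/3)·1 + 3/7·1 = 1 ✓
b·c: (-2/3)·(-13/14) + 3/7·31/21 = 184/147 ≠ 1/2 ⇒ order 1.

1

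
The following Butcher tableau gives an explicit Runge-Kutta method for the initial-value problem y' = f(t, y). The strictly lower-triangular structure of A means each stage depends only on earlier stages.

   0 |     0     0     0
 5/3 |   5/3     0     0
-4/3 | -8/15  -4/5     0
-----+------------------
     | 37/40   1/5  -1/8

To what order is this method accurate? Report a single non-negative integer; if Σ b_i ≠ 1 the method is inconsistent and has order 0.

b = (37/40, 1/5, -1/8)
c = (0, 5/3, -4/3)
Ac = (0, 0, -4/3)
Σ b_i: 37/40·1 + 1/5·1 + (-1/8)·1 = 1 ✓
b·c: 1/5·5/3 + (-1/8)·(-4/3) = 1/2 ✓
b·c²: 1/5·25/9 + (-1/8)·16/9 = 1/3 ✓
b·Ac: (-1/8)·(-4/3) = 1/6 ✓; 3 stages ⇒ order 3.

3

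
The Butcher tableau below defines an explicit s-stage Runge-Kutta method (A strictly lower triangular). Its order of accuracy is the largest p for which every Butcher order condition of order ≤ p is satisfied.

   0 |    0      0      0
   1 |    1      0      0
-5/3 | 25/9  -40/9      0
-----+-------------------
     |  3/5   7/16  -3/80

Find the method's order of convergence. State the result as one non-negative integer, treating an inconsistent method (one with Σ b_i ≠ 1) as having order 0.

b = (3/5, 7/16, -3/80)
c = (0, 1, -5/3)
Ac = (0, 0, -40/9)
Σ b_i: 3/5·1 + 7/16·1 + (-3/80)·1 = 1 ✓
b·c: 7/16·1 + (-3/80)·(-5/3) = 1/2 ✓
b·c²: 7/16·1 + (-3/80)·25/9 = 1/3 ✓
b·Ac: (-3/80)·(-40/9) = 1/6 ✓; 3 stages ⇒ order 3.

3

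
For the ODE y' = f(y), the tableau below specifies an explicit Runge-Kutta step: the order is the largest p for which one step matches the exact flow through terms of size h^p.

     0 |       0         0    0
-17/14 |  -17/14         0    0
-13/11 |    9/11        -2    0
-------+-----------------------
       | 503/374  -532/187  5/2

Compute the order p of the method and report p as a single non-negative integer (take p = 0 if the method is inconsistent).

b = (503/374, -532/187, 5/2)
c = (0, -17/14, -13/11)
Ac = (0, 0, 17/7)
Σ b_i: 503/374·1 + (-532/187)·1 + 5/2·1 = 1 ✓
b·c: (-532/187)·(-17/14) + 5/2·(-13/11) = 1/2 ✓
b·c²: (-532/187)·289/196 + 5/2·169/121 = -1191/1694 ≠ 1/3 ⇒ order 2.
b·Ac: 5/2·17/7 = 85/14 ≠ 1/6

2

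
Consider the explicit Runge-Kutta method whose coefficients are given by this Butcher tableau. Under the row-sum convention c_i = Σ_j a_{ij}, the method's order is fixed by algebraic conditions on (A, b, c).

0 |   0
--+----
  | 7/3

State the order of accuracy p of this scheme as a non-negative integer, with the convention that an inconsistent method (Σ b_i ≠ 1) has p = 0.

b = (7/3)
c = (0)
Σ b_i: 7/3·1 = 7/3 ≠ 1 ⇒ order 0.

0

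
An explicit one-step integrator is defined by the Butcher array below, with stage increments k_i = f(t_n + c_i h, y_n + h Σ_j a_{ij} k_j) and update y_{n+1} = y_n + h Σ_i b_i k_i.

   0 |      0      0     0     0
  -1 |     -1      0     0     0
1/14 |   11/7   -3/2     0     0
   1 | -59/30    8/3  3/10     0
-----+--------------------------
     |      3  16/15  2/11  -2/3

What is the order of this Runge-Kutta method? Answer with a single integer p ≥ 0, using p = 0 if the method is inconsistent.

0

b = (3, 16/15, 2/11, -2/3)
c = (0, -1, 1/14, 1)
Ac = (0, 0, 3/2, -1111/420)
Σ b_i: 3·1 + 16/15·1 + 2/11·1 + (-2/3)·1 = 197/55 ≠ 1 ⇒ order 0.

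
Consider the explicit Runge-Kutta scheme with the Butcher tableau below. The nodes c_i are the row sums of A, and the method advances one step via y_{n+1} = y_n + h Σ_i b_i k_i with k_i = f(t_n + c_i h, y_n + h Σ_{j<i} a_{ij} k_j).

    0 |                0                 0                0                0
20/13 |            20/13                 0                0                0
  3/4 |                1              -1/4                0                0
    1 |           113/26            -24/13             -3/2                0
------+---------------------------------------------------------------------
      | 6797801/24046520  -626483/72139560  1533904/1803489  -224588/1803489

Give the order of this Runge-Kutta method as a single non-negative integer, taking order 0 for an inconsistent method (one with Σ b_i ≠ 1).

3

b = (6797801/24046520, -626483/72139560, 1533904/1803489, -224588/1803489)
c = (0, 20/13, 3/4, 1)
Ac = (0, 0, -5/13, -5361/1352)
Σ b_i: 6797801/24046520·1 + (-626483/72139560)·1 + 1533904/1803489·1 + (-224588/1803489)·1 = 1 ✓
b·c: (-626483/72139560)·20/13 + 1533904/1803489·3/4 + (-224588/1803489)·1 = 1/2 ✓
b·c²: (-626483/72139560)·400/169 + 1533904/1803489·9/16 + (-224588/1803489)·1 = 1/3 ✓
b·Ac: 1533904/1803489·(-5/13) + (-224588/1803489)·(-5361/1352) = 1/6 ✓
b·c³: (-626483/72139560)·8000/2197 + 1533904/1803489·27/64 + (-224588/1803489)·1 = 6335281/31260476 ≠ 1/4 ⇒ order 3.
b·(c∘Ac): 1533904/1803489·(-15/52) + (-224588/1803489)·(-5361/1352) = 3883293/15630238 ≠ 1/8
b·Ac²: 1533904/1803489·(-100/169) + (-224588/1803489)·(-366519/70304) = 27374797/187562856 ≠ 1/12
b·A²c: (-224588/1803489)·15/26 = -43190/601163 ≠ 1/24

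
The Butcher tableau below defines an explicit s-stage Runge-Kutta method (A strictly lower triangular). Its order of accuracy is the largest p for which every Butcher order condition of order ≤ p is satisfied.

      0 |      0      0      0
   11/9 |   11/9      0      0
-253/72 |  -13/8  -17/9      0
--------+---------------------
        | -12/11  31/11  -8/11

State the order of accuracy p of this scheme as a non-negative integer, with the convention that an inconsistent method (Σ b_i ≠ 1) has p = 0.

1

b = (-12/11, 31/11, -8/11)
c = (0, 11/9, -253/72)
Ac = (0, 0, -187/81)
Σ b_i: (-12/11)·1 + 31/11·1 + (-8/11)·1 = 1 ✓
b·c: 31/11·11/9 + (-8/11)·(-253/72) = 6 ≠ 1/2 ⇒ order 1.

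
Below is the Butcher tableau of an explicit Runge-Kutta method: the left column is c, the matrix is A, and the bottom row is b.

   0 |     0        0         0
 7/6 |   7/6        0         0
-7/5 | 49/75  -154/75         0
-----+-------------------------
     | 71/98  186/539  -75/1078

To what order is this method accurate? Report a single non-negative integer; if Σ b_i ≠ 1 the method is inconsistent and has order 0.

b = (71/98, 186/539, -75/1078)
c = (0, 7/6, -7/5)
Ac = (0, 0, -539/225)
Σ b_i: 71/98·1 + 186/539·1 + (-75/1078)·1 = 1 ✓
b·c: 186/539·7/6 + (-75/1078)·(-7/5) = 1/2 ✓
b·c²: 186/539·49/36 + (-75/1078)·49/25 = 1/3 ✓
b·Ac: (-75/1078)·(-539/225) = 1/6 ✓; 3 stages ⇒ order 3.

3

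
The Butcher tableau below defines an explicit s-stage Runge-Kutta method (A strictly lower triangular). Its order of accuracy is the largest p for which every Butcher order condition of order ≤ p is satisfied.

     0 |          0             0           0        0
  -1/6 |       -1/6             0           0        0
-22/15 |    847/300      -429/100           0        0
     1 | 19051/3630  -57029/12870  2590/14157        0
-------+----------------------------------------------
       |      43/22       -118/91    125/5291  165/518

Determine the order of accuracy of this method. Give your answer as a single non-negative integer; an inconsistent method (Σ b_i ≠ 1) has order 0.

4

b = (43/22, -118/91, 125/5291, 165/518)
c = (0, -1/6, -22/15, 1)
Ac = (0, 0, 143/200, 931/1980)
Σ b_i: 43/22·1 + (-118/91)·1 + 125/5291·1 + 165/518·1 = 1 ✓
b·c: (-118/91)·(-1/6) + 125/5291·(-22/15) + 165/518·1 = 1/2 ✓
b·c²: (-118/91)·1/36 + 125/5291·484/225 + 165/518·1 = 1/3 ✓
b·Ac: 125/5291·143/200 + 165/518·931/1980 = 1/6 ✓
b·c³: (-118/91)·(-1/216) + 125/5291·(-10648/3375) + 165/518·1 = 1/4 ✓
b·(c∘Ac): 125/5291·(-1573/1500) + 165/518·931/1980 = 1/8 ✓
b·Ac²: 125/5291·(-143/1200) + 165/518·119/440 = 1/12 ✓
b·A²c: 165/518·259/1980 = 1/24 ✓; 4 stages ⇒ order 4.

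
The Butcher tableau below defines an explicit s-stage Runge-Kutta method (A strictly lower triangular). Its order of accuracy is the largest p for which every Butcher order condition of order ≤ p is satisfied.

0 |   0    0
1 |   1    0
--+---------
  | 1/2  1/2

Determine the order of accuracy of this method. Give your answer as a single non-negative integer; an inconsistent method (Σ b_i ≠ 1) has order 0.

2

b = (1/2, 1/2)
c = (0, 1)
Σ b_i: 1/2·1 + 1/2·1 = 1 ✓
b·c: 1/2·1 = 1/2 ✓; 2 stages ⇒ order 2.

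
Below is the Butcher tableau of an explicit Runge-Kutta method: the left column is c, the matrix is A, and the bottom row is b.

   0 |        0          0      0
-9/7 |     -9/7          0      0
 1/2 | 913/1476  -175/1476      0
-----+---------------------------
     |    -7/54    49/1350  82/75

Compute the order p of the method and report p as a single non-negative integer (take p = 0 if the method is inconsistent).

b = (-7/54, 49/1350, 82/75)
c = (0, -9/7, 1/2)
Ac = (0, 0, 25/164)
Σ b_i: (-7/54)·1 + 49/1350·1 + 82/75·1 = 1 ✓
b·c: 49/1350·(-9/7) + 82/75·1/2 = 1/2 ✓
b·c²: 49/1350·81/49 + 82/75·1/4 = 1/3 ✓
b·Ac: 82/75·25/164 = 1/6 ✓; 3 stages ⇒ order 3.

3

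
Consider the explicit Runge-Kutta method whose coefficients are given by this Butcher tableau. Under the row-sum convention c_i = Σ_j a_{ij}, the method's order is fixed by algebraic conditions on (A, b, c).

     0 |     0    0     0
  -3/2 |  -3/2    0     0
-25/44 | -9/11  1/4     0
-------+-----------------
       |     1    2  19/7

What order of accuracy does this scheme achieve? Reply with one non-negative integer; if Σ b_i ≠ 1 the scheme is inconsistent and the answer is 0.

b = (1, 2, 19/7)
c = (0, -3/2, -25/44)
Ac = (0, 0, -3/8)
Σ b_i: 1·1 + 2·1 + 19/7·1 = 40/7 ≠ 1 ⇒ order 0.

0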